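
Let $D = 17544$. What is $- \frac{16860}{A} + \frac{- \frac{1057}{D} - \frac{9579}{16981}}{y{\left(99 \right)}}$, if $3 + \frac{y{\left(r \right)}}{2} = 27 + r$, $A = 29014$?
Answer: $- \frac{620507815878671}{1063174615539408} \approx -0.58364$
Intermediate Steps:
$y{\left(r \right)} = 48 + 2 r$ ($y{\left(r \right)} = -6 + 2 \left(27 + r\right) = -6 + \left(54 + 2 r\right) = 48 + 2 r$)
$- \frac{16860}{A} + \frac{- \frac{1057}{D} - \frac{9579}{16981}}{y{\left(99 \right)}} = - \frac{16860}{29014} + \frac{- \frac{1057}{17544} - \frac{9579}{16981}}{48 + 2 \cdot 99} = \left(-16860\right) \frac{1}{29014} + \frac{\left(-1057\right) \frac{1}{17544} - \frac{9579}{16981}}{48 + 198} = - \frac{8430}{14507} + \frac{- \frac{1057}{17544} - \frac{9579}{16981}}{246} = - \frac{8430}{14507} - \frac{186002893}{73287007344} = - \frac{620507815878671}{1063174615539408}$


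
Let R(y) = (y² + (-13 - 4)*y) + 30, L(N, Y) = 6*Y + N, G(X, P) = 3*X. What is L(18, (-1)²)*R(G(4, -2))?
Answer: -720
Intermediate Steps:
L(N, Y) = N + 6*Y
R(y) = 30 + y² - 17*y (R(y) = (y² - 17*y) + 30 = 30 + y² - 17*y)
L(18, (-1)²)*R(G(4, -2)) = (18 + 6*(-1)²)*(30 + (3*4)² - 51*4) = (18 + 6*1)*(30 + 12² - 17*12) = (18 + 6)*(30 + 144 - 204) = 24*(-30) = -720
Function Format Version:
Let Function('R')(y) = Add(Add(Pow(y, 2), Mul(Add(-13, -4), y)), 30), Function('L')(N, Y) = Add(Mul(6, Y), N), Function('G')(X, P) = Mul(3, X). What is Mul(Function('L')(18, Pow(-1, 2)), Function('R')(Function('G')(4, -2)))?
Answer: -720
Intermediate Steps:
Function('L')(N, Y) = Add(N, Mul(6, Y))
Function('R')(y) = Add(30, Pow(y, 2), Mul(-17, y)) (Function('R')(y) = Add(Add(Pow(y, 2), Mul(-17, y)), 30) = Add(30, Pow(y, 2), Mul(-17, y)))
Mul(Function('L')(18, Pow(-1, 2)), Function('R')(Function('G')(4, -2))) = Mul(Add(18, Mul(6, Pow(-1, 2))), Add(30, Pow(Mul(3, 4), 2), Mul(-17, Mul(3, 4)))) = Mul(Add(18, Mul(6, 1)), Add(30, Pow(12, 2), Mul(-17, 12))) = Mul(Add(18, 6), Add(30, 144, -204)) = Mul(24, -30) = -720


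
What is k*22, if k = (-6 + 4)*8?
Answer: -352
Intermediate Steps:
k = -16 (k = -2*8 = -16)
k*22 = -16*22 = -352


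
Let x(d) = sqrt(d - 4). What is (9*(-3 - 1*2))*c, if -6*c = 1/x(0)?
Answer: -15*I/4 ≈ -3.75*I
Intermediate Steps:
x(d) = sqrt(-4 + d)
c = I/12 (c = -1/(6*sqrt(-4 + 0)) = -(-I/2)/6 = -(-1)*I/12 = I/12 ≈ 0.083333*I)
(9*(-3 - 1*2))*c = (9*(-3 - 1*2))*(I/12) = (9*(-3 - 2))*(I/12) = (9*(-5))*(I/12) = -15*I/4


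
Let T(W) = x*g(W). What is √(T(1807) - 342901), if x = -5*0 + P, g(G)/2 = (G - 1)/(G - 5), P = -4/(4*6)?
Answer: I*√278367645902/901 ≈ 585.58*I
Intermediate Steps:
P = -⅙ (P = -4/24 = -4*1/24 = -⅙ ≈ -0.16667)
g(G) = 2*(-1 + G)/(-5 + G) (g(G) = 2*((G - 1)/(G - 5)) = 2*((-1 + G)/(-5 + G)) = 2*(-1 + G)/(-5 + G))
x = -⅙ (x = -5*0 - ⅙ = 0 - ⅙ = -⅙ ≈ -0.16667)
T(W) = -(-1 + W)/(3*(-5 + W))
√(T(1807) - 342901) = √((1 - 1*1807)/(3*(-5 + 1807)) - 342901) = √((⅓)*(1 - 1807)/1802 - 342901) = √((⅓)*(1/1802)*(-1806) - 342901) = √(-301/901 - 342901) = √(-308954102/901) = I*√278367645902/901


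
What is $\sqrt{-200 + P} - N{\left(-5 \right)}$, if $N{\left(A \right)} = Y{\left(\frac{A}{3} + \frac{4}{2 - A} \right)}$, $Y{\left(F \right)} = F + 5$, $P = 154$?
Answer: $- \frac{82}{21} + i \sqrt{46} \approx -3.9048 + 6.7823 i$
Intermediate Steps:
$Y{\left(F \right)} = 5 + F$
$N{\left(A \right)} = 5 + \frac{4}{2 - A} + \frac{A}{3}$ ($N{\left(A \right)} = 5 + \left(\frac{A}{3} + \frac{4}{2 - A}\right) = 5 + \left(\frac{4}{2 - A} + \frac{A}{3}\right) = 5 + \frac{4}{2 - A} + \frac{A}{3}$)
$\sqrt{-200 + P} - N{\left(-5 \right)} = \sqrt{-200 + 154} - \frac{-42 + \left(-5\right)^{2} + 13 \left(-5\right)}{3 \left(-2 - 5\right)} = \sqrt{-46} - \frac{-42 + 25 - 65}{3 \left(-7\right)} = i \sqrt{46} - \frac{1}{3} \left(- \frac{1}{7}\right) \left(-82\right) = i \sqrt{46} - \frac{82}{21} = - \frac{82}{21} + i \sqrt{46}$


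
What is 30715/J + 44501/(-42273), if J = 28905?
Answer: 807586/81460071 ≈ 0.0099139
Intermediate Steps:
30715/J + 44501/(-42273) = 30715/28905 + 44501/(-42273) = 30715*(1/28905) + 44501*(-1/42273) = 6143/5781 - 44501/42273 = 807586/81460071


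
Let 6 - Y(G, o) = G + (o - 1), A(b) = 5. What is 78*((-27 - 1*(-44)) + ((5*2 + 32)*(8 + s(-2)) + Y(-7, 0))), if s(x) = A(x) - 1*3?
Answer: 35178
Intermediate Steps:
s(x) = 2 (s(x) = 5 - 1*3 = 5 - 3 = 2)
Y(G, o) = 7 - G - o (Y(G, o) = 6 - (G + (o - 1)) = 6 - (G + (-1 + o)) = 6 - (-1 + G + o) = 6 + (1 - G - o) = 7 - G - o)
78*((-27 - 1*(-44)) + ((5*2 + 32)*(8 + s(-2)) + Y(-7, 0))) = 78*((-27 - 1*(-44)) + ((5*2 + 32)*(8 + 2) + (7 - 1*(-7) - 1*0))) = 78*((-27 + 44) + ((10 + 32)*10 + (7 + 7 + 0))) = 78*(17 + (42*10 + 14)) = 78*(17 + (420 + 14)) = 78*(17 + 434) = 78*451 = 35178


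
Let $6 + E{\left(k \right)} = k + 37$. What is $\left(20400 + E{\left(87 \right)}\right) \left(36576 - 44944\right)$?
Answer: $-171694624$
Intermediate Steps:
$E{\left(k \right)} = 31 + k$ ($E{\left(k \right)} = -6 + \left(k + 37\right) = -6 + \left(37 + k\right) = 31 + k$)
$\left(20400 + E{\left(87 \right)}\right) \left(36576 - 44944\right) = \left(20400 + \left(31 + 87\right)\right) \left(36576 - 44944\right) = \left(20400 + 118\right) \left(-8368\right) = 20518 \left(-8368\right) = -171694624$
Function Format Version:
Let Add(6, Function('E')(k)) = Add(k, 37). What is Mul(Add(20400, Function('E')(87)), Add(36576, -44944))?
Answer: -171694624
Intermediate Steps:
Function('E')(k) = Add(31, k) (Function('E')(k) = Add(-6, Add(k, 37)) = Add(-6, Add(37, k)) = Add(31, k))
Mul(Add(20400, Function('E')(87)), Add(36576, -44944)) = Mul(Add(20400, Add(31, 87)), Add(36576, -44944)) = Mul(Add(20400, 118), -8368) = Mul(20518, -8368) = -171694624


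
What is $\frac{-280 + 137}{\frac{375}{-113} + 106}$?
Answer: $- \frac{16159}{11603} \approx -1.3927$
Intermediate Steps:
$\frac{-280 + 137}{\frac{375}{-113} + 106} = - \frac{143}{375 \left(- \frac{1}{113}\right) + 106} = - \frac{143}{- \frac{375}{113} + 106} = - \frac{143}{\frac{11603}{113}} = \left(-143\right) \frac{113}{11603} = - \frac{16159}{11603}$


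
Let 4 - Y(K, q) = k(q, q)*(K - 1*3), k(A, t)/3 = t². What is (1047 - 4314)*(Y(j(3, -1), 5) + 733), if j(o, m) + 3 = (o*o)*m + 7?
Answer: -4367979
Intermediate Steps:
k(A, t) = 3*t²
j(o, m) = 4 + m*o² (j(o, m) = -3 + ((o*o)*m + 7) = -3 + (o²*m + 7) = -3 + (m*o² + 7) = -3 + (7 + m*o²) = 4 + m*o²)
Y(K, q) = 4 - 3*q²*(-3 + K) (Y(K, q) = 4 - 3*q²*(K - 1*3) = 4 - 3*q²*(K - 3) = 4 - 3*q²*(-3 + K))
(1047 - 4314)*(Y(j(3, -1), 5) + 733) = (1047 - 4314)*((4 + 9*5² - 3*(4 - 1*3²)*5²) + 733) = -3267*((4 + 9*25 - 3*(4 - 1*9)*25) + 733) = -3267*((4 + 225 - 3*(4 - 9)*25) + 733) = -3267*((4 + 225 - 3*(-5)*25) + 733) = -3267*((4 + 225 + 375) + 733) = -3267*(604 + 733) = -3267*1337 = -4367979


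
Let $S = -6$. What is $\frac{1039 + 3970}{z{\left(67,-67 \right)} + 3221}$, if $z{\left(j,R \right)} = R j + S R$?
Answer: $- \frac{5009}{866} \approx -5.7841$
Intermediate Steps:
$z{\left(j,R \right)} = - 6 R + R j$ ($z{\left(j,R \right)} = R j - 6 R = - 6 R + R j$)
$\frac{1039 + 3970}{z{\left(67,-67 \right)} + 3221} = \frac{1039 + 3970}{- 67 \left(-6 + 67\right) + 3221} = \frac{5009}{\left(-67\right) 61 + 3221} = \frac{5009}{-4087 + 3221} = \frac{5009}{-866} = 5009 \left(- \frac{1}{866}\right) = - \frac{5009}{866}$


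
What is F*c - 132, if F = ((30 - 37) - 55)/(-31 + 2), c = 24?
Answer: -2340/29 ≈ -80.690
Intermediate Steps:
F = 62/29 (F = (-7 - 55)/(-29) = -62*(-1/29) = 62/29 ≈ 2.1379)
F*c - 132 = (62/29)*24 - 132 = 1488/29 - 132 = -2340/29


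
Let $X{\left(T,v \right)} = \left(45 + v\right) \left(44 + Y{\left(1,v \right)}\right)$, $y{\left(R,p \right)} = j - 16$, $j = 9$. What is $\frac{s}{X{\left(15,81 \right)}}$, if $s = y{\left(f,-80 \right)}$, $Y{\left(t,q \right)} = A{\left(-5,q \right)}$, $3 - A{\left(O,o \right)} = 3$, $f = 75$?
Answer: $- \frac{1}{792} \approx -0.0012626$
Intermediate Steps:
$A{\left(O,o \right)} = 0$ ($A{\left(O,o \right)} = 3 - 3 = 0$)
$y{\left(R,p \right)} = -7$ ($y{\left(R,p \right)} = 9 - 16 = -7$)
$Y{\left(t,q \right)} = 0$
$s = -7$
$X{\left(T,v \right)} = 1980 + 44 v$ ($X{\left(T,v \right)} = \left(45 + v\right) \left(44 + 0\right) = \left(45 + v\right) 44 = 1980 + 44 v$)
$\frac{s}{X{\left(15,81 \right)}} = - \frac{7}{1980 + 44 \cdot 81} = - \frac{7}{1980 + 3564} = - \frac{7}{5544} = \left(-7\right) \frac{1}{5544} = - \frac{1}{792}$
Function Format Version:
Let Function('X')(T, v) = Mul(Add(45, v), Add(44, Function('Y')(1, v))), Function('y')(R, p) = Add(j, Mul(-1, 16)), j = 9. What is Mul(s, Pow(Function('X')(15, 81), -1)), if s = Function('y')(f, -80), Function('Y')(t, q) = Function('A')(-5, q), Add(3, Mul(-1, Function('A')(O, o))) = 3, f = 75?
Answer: Rational(-1, 792) ≈ -0.0012626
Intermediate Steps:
Function('A')(O, o) = 0 (Function('A')(O, o) = Add(3, Mul(-1, 3)) = Add(3, -3) = 0)
Function('y')(R, p) = -7 (Function('y')(R, p) = Add(9, Mul(-1, 16)) = Add(9, -16) = -7)
Function('Y')(t, q) = 0
s = -7
Function('X')(T, v) = Add(1980, Mul(44, v)) (Function('X')(T, v) = Mul(Add(45, v), Add(44, 0)) = Mul(Add(45, v), 44) = Add(1980, Mul(44, v)))
Mul(s, Pow(Function('X')(15, 81), -1)) = Mul(-7, Pow(Add(1980, Mul(44, 81)), -1)) = Mul(-7, Pow(Add(1980, 3564), -1)) = Mul(-7, Pow(5544, -1)) = Mul(-7, Rational(1, 5544)) = Rational(-1, 792)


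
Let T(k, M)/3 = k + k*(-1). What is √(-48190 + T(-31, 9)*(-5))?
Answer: I*√48190 ≈ 219.52*I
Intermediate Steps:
T(k, M) = 0 (T(k, M) = 3*(k + k*(-1)) = 3*(k - k) = 3*0 = 0)
√(-48190 + T(-31, 9)*(-5)) = √(-48190 + 0*(-5)) = √(-48190 + 0) = √(-48190) = I*√48190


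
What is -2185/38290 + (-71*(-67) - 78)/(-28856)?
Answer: -24220927/110489624 ≈ -0.21921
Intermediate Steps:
-2185/38290 + (-71*(-67) - 78)/(-28856) = -2185*1/38290 + (4757 - 78)*(-1/28856) = -437/7658 + 4679*(-1/28856) = -437/7658 - 4679/28856 = -24220927/110489624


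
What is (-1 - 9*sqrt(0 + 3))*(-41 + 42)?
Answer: -1 - 9*sqrt(3) ≈ -16.588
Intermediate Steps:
(-1 - 9*sqrt(0 + 3))*(-41 + 42) = (-1 - 9*sqrt(3))*1 = -1 - 9*sqrt(3)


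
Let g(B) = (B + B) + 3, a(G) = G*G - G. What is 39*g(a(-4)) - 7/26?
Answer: 43595/26 ≈ 1676.7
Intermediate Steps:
a(G) = G**2 - G
g(B) = 3 + 2*B (g(B) = 2*B + 3 = 3 + 2*B)
39*g(a(-4)) - 7/26 = 39*(3 + 2*(-4*(-1 - 4))) - 7/26 = 39*(3 + 2*(-4*(-5))) - 7*1/26 = 39*(3 + 2*20) - 7/26 = 39*(3 + 40) - 7/26 = 39*43 - 7/26 = 1677 - 7/26 = 43595/26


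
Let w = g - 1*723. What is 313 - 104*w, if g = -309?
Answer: 107641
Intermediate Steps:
w = -1032 (w = -309 - 1*723 = -309 - 723 = -1032)
313 - 104*w = 313 - 104*(-1032) = 313 + 107328 = 107641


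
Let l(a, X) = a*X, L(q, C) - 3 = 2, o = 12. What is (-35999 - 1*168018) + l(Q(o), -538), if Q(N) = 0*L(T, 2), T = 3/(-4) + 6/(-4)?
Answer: -204017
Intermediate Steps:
T = -9/4 (T = 3*(-¼) + 6*(-¼) = -¾ - 3/2 = -9/4 ≈ -2.2500)
L(q, C) = 5 (L(q, C) = 3 + 2 = 5)
Q(N) = 0 (Q(N) = 0*5 = 0)
l(a, X) = X*a
(-35999 - 1*168018) + l(Q(o), -538) = (-35999 - 1*168018) - 538*0 = (-35999 - 168018) + 0 = -204017 + 0 = -204017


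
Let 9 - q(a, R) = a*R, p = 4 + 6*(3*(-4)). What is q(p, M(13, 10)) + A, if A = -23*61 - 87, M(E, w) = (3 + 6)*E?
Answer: 6475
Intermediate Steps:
M(E, w) = 9*E
p = -68 (p = 4 + 6*(-12) = 4 - 72 = -68)
q(a, R) = 9 - R*a (q(a, R) = 9 - a*R = 9 - R*a)
A = -1490 (A = -1403 - 87 = -1490)
q(p, M(13, 10)) + A = (9 - 1*9*13*(-68)) - 1490 = (9 - 1*117*(-68)) - 1490 = (9 + 7956) - 1490 = 7965 - 1490 = 6475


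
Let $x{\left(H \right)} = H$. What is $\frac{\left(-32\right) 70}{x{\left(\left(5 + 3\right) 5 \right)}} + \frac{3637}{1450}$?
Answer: $- \frac{77563}{1450} \approx -53.492$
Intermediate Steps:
$\frac{\left(-32\right) 70}{x{\left(\left(5 + 3\right) 5 \right)}} + \frac{3637}{1450} = \frac{\left(-32\right) 70}{\left(5 + 3\right) 5} + \frac{3637}{1450} = - \frac{2240}{8 \cdot 5} + 3637 \cdot \frac{1}{1450} = - \frac{2240}{40} + \frac{3637}{1450} = \left(-2240\right) \frac{1}{40} + \frac{3637}{1450} = -56 + \frac{3637}{1450} = - \frac{77563}{1450}$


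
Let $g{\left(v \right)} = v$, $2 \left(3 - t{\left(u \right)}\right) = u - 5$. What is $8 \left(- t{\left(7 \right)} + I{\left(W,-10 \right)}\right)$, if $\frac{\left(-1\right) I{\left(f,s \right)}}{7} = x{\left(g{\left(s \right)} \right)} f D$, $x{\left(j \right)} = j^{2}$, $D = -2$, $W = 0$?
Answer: $-16$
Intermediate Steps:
$t{\left(u \right)} = \frac{11}{2} - \frac{u}{2}$ ($t{\left(u \right)} = 3 - \frac{u - 5}{2} = 3 - \frac{-5 + u}{2} = 3 - \left(- \frac{5}{2} + \frac{u}{2}\right) = \frac{11}{2} - \frac{u}{2}$)
$I{\left(f,s \right)} = 14 f s^{2}$ ($I{\left(f,s \right)} = - 7 s^{2} f \left(-2\right) = - 7 f s^{2} \left(-2\right) = - 7 \left(- 2 f s^{2}\right) = 14 f s^{2}$)
$8 \left(- t{\left(7 \right)} + I{\left(W,-10 \right)}\right) = 8 \left(- (\frac{11}{2} - \frac{7}{2}) + 14 \cdot 0 \left(-10\right)^{2}\right) = 8 \left(- (\frac{11}{2} - \frac{7}{2}) + 14 \cdot 0 \cdot 100\right) = 8 \left(\left(-1\right) 2 + 0\right) = 8 \left(-2 + 0\right) = 8 \left(-2\right) = -16$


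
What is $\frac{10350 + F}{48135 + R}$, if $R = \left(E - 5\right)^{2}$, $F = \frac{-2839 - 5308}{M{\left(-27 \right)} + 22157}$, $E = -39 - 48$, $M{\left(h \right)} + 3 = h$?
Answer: $\frac{229006303}{1252366073} \approx 0.18286$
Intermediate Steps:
$M{\left(h \right)} = -3 + h$
$E = -87$ ($E = -39 - 48 = -87$)
$F = - \frac{8147}{22127}$ ($F = \frac{-2839 - 5308}{\left(-3 - 27\right) + 22157} = - \frac{8147}{-30 + 22157} = - \frac{8147}{22127} \approx -0.36819$)
$R = 8464$ ($R = \left(-87 - 5\right)^{2} = \left(-92\right)^{2} = 8464$)
$\frac{10350 + F}{48135 + R} = \frac{10350 - \frac{8147}{22127}}{48135 + 8464} = \frac{229006303}{22127 \cdot 56599} = \frac{229006303}{22127} \cdot \frac{1}{56599} = \frac{229006303}{1252366073}$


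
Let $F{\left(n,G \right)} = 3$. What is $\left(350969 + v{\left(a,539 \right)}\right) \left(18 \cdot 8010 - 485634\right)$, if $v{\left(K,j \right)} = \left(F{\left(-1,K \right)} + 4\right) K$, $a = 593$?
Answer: $-121257144480$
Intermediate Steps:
$v{\left(K,j \right)} = 7 K$ ($v{\left(K,j \right)} = \left(3 + 4\right) K = 7 K$)
$\left(350969 + v{\left(a,539 \right)}\right) \left(18 \cdot 8010 - 485634\right) = \left(350969 + 7 \cdot 593\right) \left(18 \cdot 8010 - 485634\right) = \left(350969 + 4151\right) \left(144180 - 485634\right) = 355120 \left(-341454\right) = -121257144480$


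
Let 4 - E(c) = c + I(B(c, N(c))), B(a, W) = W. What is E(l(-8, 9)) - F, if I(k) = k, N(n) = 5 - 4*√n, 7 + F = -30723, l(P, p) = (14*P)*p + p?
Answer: 31728 + 12*I*√111 ≈ 31728.0 + 126.43*I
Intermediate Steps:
l(P, p) = p + 14*P*p (l(P, p) = 14*P*p + p = p + 14*P*p)
F = -30730 (F = -7 - 30723 = -30730)
E(c) = -1 - c + 4*√c (E(c) = 4 - (c + (5 - 4*√c)) = 4 - (5 + c - 4*√c) = 4 + (-5 - c + 4*√c) = -1 - c + 4*√c)
E(l(-8, 9)) - F = (-1 - 9*(1 + 14*(-8)) + 4*√(9*(1 + 14*(-8)))) - 1*(-30730) = (-1 - 9*(1 - 112) + 4*√(9*(1 - 112))) + 30730 = (-1 - 9*(-111) + 4*√(9*(-111))) + 30730 = (-1 - 1*(-999) + 4*√(-999)) + 30730 = (-1 + 999 + 4*(3*I*√111)) + 30730 = (-1 + 999 + 12*I*√111) + 30730 = (998 + 12*I*√111) + 30730 = 31728 + 12*I*√111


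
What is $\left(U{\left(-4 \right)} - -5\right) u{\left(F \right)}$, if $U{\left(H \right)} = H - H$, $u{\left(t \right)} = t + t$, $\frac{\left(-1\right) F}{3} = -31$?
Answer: $930$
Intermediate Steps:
$F = 93$ ($F = \left(-3\right) \left(-31\right) = 93$)
$u{\left(t \right)} = 2 t$
$U{\left(H \right)} = 0$
$\left(U{\left(-4 \right)} - -5\right) u{\left(F \right)} = \left(0 - -5\right) 2 \cdot 93 = \left(0 + 5\right) 186 = 5 \cdot 186 = 930$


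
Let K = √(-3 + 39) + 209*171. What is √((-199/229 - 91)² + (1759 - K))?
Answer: I*√1339662382/229 ≈ 159.83*I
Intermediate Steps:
K = 35745 (K = √36 + 35739 = 6 + 35739 = 35745)
√((-199/229 - 91)² + (1759 - K)) = √((-199/229 - 91)² + (1759 - 1*35745)) = √((-199*1/229 - 91)² + (1759 - 35745)) = √((-199/229 - 91)² - 33986) = √((-21038/229)² - 33986) = √(442597444/52441 - 33986) = √(-1339662382/52441) = I*√1339662382/229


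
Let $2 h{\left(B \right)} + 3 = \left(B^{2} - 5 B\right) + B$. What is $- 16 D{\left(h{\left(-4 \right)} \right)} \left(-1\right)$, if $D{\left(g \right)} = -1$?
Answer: $-16$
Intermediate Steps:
$h{\left(B \right)} = - \frac{3}{2} + \frac{B^{2}}{2} - 2 B$ ($h{\left(B \right)} = - \frac{3}{2} + \frac{\left(B^{2} - 5 B\right) + B}{2} = - \frac{3}{2} + \frac{B^{2} - 4 B}{2} = - \frac{3}{2} + \left(\frac{B^{2}}{2} - 2 B\right) = - \frac{3}{2} + \frac{B^{2}}{2} - 2 B$)
$- 16 D{\left(h{\left(-4 \right)} \right)} \left(-1\right) = \left(-16\right) \left(-1\right) \left(-1\right) = 16 \left(-1\right) = -16$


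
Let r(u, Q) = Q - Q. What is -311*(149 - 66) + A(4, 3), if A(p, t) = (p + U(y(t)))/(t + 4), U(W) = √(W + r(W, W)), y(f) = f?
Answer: -180687/7 + √3/7 ≈ -25812.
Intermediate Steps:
r(u, Q) = 0
U(W) = √W (U(W) = √(W + 0) = √W)
A(p, t) = (p + √t)/(4 + t) (A(p, t) = (p + √t)/(t + 4) = (p + √t)/(4 + t))
-311*(149 - 66) + A(4, 3) = -311*(149 - 66) + (4 + √3)/(4 + 3) = -311*83 + (4 + √3)/7 = -25813 + (4 + √3)/7 = -25813 + (4/7 + √3/7) = -180687/7 + √3/7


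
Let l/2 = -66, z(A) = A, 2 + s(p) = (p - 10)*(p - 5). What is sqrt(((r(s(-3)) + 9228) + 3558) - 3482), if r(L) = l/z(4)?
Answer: sqrt(9271) ≈ 96.286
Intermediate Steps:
s(p) = -2 + (-10 + p)*(-5 + p) (s(p) = -2 + (p - 10)*(p - 5) = -2 + (-10 + p)*(-5 + p))
l = -132 (l = 2*(-66) = -132)
r(L) = -33 (r(L) = -132/4 = -132*1/4 = -33)
sqrt(((r(s(-3)) + 9228) + 3558) - 3482) = sqrt(((-33 + 9228) + 3558) - 3482) = sqrt((9195 + 3558) - 3482) = sqrt(12753 - 3482) = sqrt(9271)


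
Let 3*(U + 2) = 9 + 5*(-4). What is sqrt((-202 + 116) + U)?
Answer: 5*I*sqrt(33)/3 ≈ 9.5743*I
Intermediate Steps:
U = -17/3 (U = -2 + (9 + 5*(-4))/3 = -2 + (9 - 20)/3 = -2 + (1/3)*(-11) = -2 - 11/3 = -17/3 ≈ -5.6667)
sqrt((-202 + 116) + U) = sqrt((-202 + 116) - 17/3) = sqrt(-86 - 17/3) = sqrt(-275/3) = 5*I*sqrt(33)/3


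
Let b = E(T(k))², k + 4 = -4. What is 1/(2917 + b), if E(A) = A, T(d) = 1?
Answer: 1/2918 ≈ 0.00034270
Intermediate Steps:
k = -8 (k = -4 - 4 = -8)
b = 1 (b = 1² = 1)
1/(2917 + b) = 1/(2917 + 1) = 1/2918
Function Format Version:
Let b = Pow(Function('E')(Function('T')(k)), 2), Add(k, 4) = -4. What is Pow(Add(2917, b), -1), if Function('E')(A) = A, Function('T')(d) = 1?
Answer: Rational(1, 2918) ≈ 0.00034270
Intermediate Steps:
k = -8 (k = Add(-4, -4) = -8)
b = 1 (b = Pow(1, 2) = 1)
Pow(Add(2917, b), -1) = Pow(Add(2917, 1), -1) = Pow(2918, -1) = Rational(1, 2918)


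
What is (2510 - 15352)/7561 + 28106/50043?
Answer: -430142740/378375123 ≈ -1.1368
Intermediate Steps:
(2510 - 15352)/7561 + 28106/50043 = -12842*1/7561 + 28106*(1/50043) = -12842/7561 + 28106/50043 = -430142740/378375123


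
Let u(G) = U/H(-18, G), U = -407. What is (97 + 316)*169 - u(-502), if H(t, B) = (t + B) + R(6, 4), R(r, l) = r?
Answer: 35875251/514 ≈ 69796.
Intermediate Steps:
H(t, B) = 6 + B + t (H(t, B) = (t + B) + 6 = (B + t) + 6 = 6 + B + t)
u(G) = -407/(-12 + G) (u(G) = -407/(6 + G - 18) = -407/(-12 + G))
(97 + 316)*169 - u(-502) = (97 + 316)*169 - (-407)/(-12 - 502) = 413*169 - (-407)/(-514) = 69797 - (-407)*(-1)/514 = 69797 - 1*407/514 = 69797 - 407/514 = 35875251/514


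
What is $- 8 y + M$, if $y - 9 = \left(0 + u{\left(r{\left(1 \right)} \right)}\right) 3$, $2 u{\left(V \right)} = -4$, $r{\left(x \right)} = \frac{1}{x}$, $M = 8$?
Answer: $-16$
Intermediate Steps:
$u{\left(V \right)} = -2$ ($u{\left(V \right)} = \frac{1}{2} \left(-4\right) = -2$)
$y = 3$ ($y = 9 + \left(0 - 2\right) 3 = 9 - 6 = 3$)
$- 8 y + M = \left(-8\right) 3 + 8 = -24 + 8 = -16$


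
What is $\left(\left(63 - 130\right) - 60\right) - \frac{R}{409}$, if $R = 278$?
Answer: $- \frac{52221}{409} \approx -127.68$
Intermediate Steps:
$\left(\left(63 - 130\right) - 60\right) - \frac{R}{409} = \left(\left(63 - 130\right) - 60\right) - \frac{278}{409} = \left(-67 - 60\right) - 278 \cdot \frac{1}{409} = -127 - \frac{278}{409} = - \frac{52221}{409}$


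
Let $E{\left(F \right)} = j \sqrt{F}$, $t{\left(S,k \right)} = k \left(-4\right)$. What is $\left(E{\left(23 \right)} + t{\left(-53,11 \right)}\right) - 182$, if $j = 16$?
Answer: $-226 + 16 \sqrt{23} \approx -149.27$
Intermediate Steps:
$t{\left(S,k \right)} = - 4 k$
$E{\left(F \right)} = 16 \sqrt{F}$
$\left(E{\left(23 \right)} + t{\left(-53,11 \right)}\right) - 182 = \left(16 \sqrt{23} - 44\right) - 182 = \left(-44 + 16 \sqrt{23}\right) - 182 = -226 + 16 \sqrt{23}$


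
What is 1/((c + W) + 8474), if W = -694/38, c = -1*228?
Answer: 19/156327 ≈ 0.00012154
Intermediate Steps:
c = -228
W = -347/19 (W = -694*1/38 = -347/19 ≈ -18.263)
1/((c + W) + 8474) = 1/((-228 - 347/19) + 8474) = 1/(-4679/19 + 8474) = 1/(156327/19) = 19/156327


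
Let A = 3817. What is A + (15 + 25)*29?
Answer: 4977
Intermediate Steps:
A + (15 + 25)*29 = 3817 + (15 + 25)*29 = 3817 + 40*29 = 3817 + 1160 = 4977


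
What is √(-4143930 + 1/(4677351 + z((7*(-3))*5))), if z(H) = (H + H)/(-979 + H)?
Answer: 136*I*√159989181592475324089/845041449 ≈ 2035.7*I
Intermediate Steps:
z(H) = 2*H/(-979 + H) (z(H) = (2*H)/(-979 + H) = 2*H/(-979 + H))
√(-4143930 + 1/(4677351 + z((7*(-3))*5))) = √(-4143930 + 1/(4677351 + 2*((7*(-3))*5)/(-979 + (7*(-3))*5))) = √(-4143930 + 1/(4677351 + 2*(-21*5)/(-979 - 21*5))) = √(-4143930 + 1/(4677351 + 2*(-105)/(-979 - 105))) = √(-4143930 + 1/(4677351 + 2*(-105)/(-1084))) = √(-4143930 + 1/(4677351 + 2*(-105)*(-1/1084))) = √(-4143930 + 1/(4677351 + 105/542)) = √(-4143930 + 1/(2535124347/542)) = √(-4143930 + 542/2535124347) = √(-10505377835263168/2535124347) = 136*I*√159989181592475324089/845041449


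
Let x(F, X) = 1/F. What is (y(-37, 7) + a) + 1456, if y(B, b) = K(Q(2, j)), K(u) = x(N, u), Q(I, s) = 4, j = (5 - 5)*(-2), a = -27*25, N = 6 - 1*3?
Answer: 2344/3 ≈ 781.33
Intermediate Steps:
N = 3 (N = 6 - 3 = 3)
a = -675
j = 0 (j = 0*(-2) = 0)
K(u) = 1/3
y(B, b) = 1/3
(y(-37, 7) + a) + 1456 = (1/3 - 675) + 1456 = -2024/3 + 1456 = 2344/3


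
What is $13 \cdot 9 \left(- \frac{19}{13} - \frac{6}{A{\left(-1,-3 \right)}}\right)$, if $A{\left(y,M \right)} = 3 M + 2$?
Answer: $- \frac{495}{7} \approx -70.714$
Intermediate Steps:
$A{\left(y,M \right)} = 2 + 3 M$
$13 \cdot 9 \left(- \frac{19}{13} - \frac{6}{A{\left(-1,-3 \right)}}\right) = 13 \cdot 9 \left(- \frac{19}{13} - \frac{6}{2 + 3 \left(-3\right)}\right) = 117 \left(\left(-19\right) \frac{1}{13} - \frac{6}{2 - 9}\right) = 117 \left(- \frac{19}{13} - \frac{6}{-7}\right) = 117 \left(- \frac{19}{13} - - \frac{6}{7}\right) = 117 \left(- \frac{19}{13} + \frac{6}{7}\right) = 117 \left(- \frac{55}{91}\right) = - \frac{495}{7}$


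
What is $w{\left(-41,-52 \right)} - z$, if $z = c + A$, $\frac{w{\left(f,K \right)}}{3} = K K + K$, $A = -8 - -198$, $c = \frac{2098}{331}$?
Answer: $\frac{2568448}{331} \approx 7759.7$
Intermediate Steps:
$c = \frac{2098}{331}$ ($c = 2098 \cdot \frac{1}{331} = \frac{2098}{331} \approx 6.3384$)
$A = 190$ ($A = -8 + 198 = 190$)
$w{\left(f,K \right)} = 3 K + 3 K^{2}$ ($w{\left(f,K \right)} = 3 \left(K K + K\right) = 3 \left(K^{2} + K\right) = 3 \left(K + K^{2}\right) = 3 K + 3 K^{2}$)
$z = \frac{64988}{331}$ ($z = \frac{2098}{331} + 190 = \frac{64988}{331} \approx 196.34$)
$w{\left(-41,-52 \right)} - z = 3 \left(-52\right) \left(1 - 52\right) - \frac{64988}{331} = 3 \left(-52\right) \left(-51\right) - \frac{64988}{331} = 7956 - \frac{64988}{331} = \frac{2568448}{331}$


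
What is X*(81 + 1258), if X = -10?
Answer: -13390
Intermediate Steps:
X*(81 + 1258) = -10*(81 + 1258) = -10*1339 = -13390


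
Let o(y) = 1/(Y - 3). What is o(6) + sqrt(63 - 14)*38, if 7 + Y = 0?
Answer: 2659/10 ≈ 265.90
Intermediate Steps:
Y = -7 (Y = -7 + 0 = -7)
o(y) = -1/10 (o(y) = 1/(-7 - 3) = 1/(-10) = -1/10)
o(6) + sqrt(63 - 14)*38 = -1/10 + sqrt(63 - 14)*38 = -1/10 + sqrt(49)*38 = -1/10 + 7*38 = -1/10 + 266 = 2659/10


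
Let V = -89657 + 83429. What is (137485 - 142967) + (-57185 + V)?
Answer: -68895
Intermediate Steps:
V = -6228
(137485 - 142967) + (-57185 + V) = (137485 - 142967) + (-57185 - 6228) = -5482 - 63413 = -68895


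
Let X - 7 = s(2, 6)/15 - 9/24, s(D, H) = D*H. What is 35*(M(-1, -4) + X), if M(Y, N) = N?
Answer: 959/8 ≈ 119.88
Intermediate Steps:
X = 297/40 (X = 7 + ((2*6)/15 - 9/24) = 7 + (12*(1/15) - 9*1/24) = 7 + (⅘ - 3/8) = 7 + 17/40 = 297/40 ≈ 7.4250)
35*(M(-1, -4) + X) = 35*(-4 + 297/40) = 35*(137/40) = 959/8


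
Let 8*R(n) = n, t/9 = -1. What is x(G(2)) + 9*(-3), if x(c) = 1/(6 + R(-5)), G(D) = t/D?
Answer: -1153/43 ≈ -26.814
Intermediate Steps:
t = -9 (t = 9*(-1) = -9)
R(n) = n/8
G(D) = -9/D
x(c) = 8/43 (x(c) = 1/(6 + (⅛)*(-5)) = 1/(6 - 5/8) = 1/(43/8) = 8/43)
x(G(2)) + 9*(-3) = 8/43 + 9*(-3) = 8/43 - 27 = -1153/43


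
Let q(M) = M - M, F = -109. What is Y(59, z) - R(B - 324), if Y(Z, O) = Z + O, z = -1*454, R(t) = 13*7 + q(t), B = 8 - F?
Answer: -486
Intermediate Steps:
B = 117 (B = 8 - 1*(-109) = 8 + 109 = 117)
q(M) = 0
R(t) = 91 (R(t) = 13*7 + 0 = 91 + 0 = 91)
z = -454
Y(Z, O) = O + Z
Y(59, z) - R(B - 324) = (-454 + 59) - 1*91 = -395 - 91 = -486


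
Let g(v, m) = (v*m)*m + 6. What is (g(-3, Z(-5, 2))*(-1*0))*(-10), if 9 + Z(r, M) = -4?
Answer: 0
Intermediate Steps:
Z(r, M) = -13 (Z(r, M) = -9 - 4 = -13)
g(v, m) = 6 + v*m² (g(v, m) = (m*v)*m + 6 = v*m² + 6 = 6 + v*m²)
(g(-3, Z(-5, 2))*(-1*0))*(-10) = ((6 - 3*(-13)²)*(-1*0))*(-10) = ((6 - 3*169)*0)*(-10) = ((6 - 507)*0)*(-10) = -501*0*(-10) = 0*(-10) = 0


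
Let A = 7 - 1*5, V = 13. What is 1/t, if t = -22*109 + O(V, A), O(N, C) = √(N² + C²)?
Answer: -2398/5750231 - √173/5750231 ≈ -0.00041931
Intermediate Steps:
A = 2 (A = 7 - 5 = 2)
O(N, C) = √(C² + N²)
t = -2398 + √173 (t = -22*109 + √(2² + 13²) = -2398 + √(4 + 169) = -2398 + √173 ≈ -2384.8)
1/t = 1/(-2398 + √173)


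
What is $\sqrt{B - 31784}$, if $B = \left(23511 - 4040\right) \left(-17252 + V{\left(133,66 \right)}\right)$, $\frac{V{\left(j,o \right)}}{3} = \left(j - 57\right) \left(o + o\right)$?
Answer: $2 \sqrt{62513435} \approx 15813.0$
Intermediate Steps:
$V{\left(j,o \right)} = 6 o \left(-57 + j\right)$ ($V{\left(j,o \right)} = 3 \left(j - 57\right) \left(o + o\right) = 3 \left(-57 + j\right) 2 o = 3 \cdot 2 o \left(-57 + j\right) = 6 o \left(-57 + j\right)$)
$B = 250085524$ ($B = \left(23511 - 4040\right) \left(-17252 + 6 \cdot 66 \left(-57 + 133\right)\right) = 19471 \left(-17252 + 6 \cdot 66 \cdot 76\right) = 19471 \left(-17252 + 30096\right) = 19471 \cdot 12844 = 250085524$)
$\sqrt{B - 31784} = \sqrt{250085524 - 31784} = \sqrt{250053740} = 2 \sqrt{62513435}$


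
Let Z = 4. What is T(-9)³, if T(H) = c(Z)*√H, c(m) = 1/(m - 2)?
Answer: -27*I/8 ≈ -3.375*I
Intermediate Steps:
c(m) = 1/(-2 + m)
T(H) = √H/2 (T(H) = √H/(-2 + 4) = √H/2)
T(-9)³ = (√(-9)/2)³ = ((3*I)/2)³ = (3*I/2)³ = -27*I/8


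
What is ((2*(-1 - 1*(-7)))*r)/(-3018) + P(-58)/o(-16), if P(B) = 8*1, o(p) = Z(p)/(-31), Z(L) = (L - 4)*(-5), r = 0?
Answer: -62/25 ≈ -2.4800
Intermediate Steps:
Z(L) = 20 - 5*L (Z(L) = (-4 + L)*(-5) = 20 - 5*L)
o(p) = -20/31 + 5*p/31 (o(p) = (20 - 5*p)/(-31) = (20 - 5*p)*(-1/31) = -20/31 + 5*p/31)
P(B) = 8
((2*(-1 - 1*(-7)))*r)/(-3018) + P(-58)/o(-16) = ((2*(-1 - 1*(-7)))*0)/(-3018) + 8/(-20/31 + (5/31)*(-16)) = ((2*(-1 + 7))*0)*(-1/3018) + 8/(-20/31 - 80/31) = ((2*6)*0)*(-1/3018) + 8/(-100/31) = (12*0)*(-1/3018) + 8*(-31/100) = 0*(-1/3018) - 62/25 = 0 - 62/25 = -62/25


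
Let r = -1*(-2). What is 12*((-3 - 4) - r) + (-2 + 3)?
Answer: -107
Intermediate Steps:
r = 2
12*((-3 - 4) - r) + (-2 + 3) = 12*((-3 - 4) - 1*2) + (-2 + 3) = 12*(-7 - 2) + 1 = 12*(-9) + 1 = -108 + 1 = -107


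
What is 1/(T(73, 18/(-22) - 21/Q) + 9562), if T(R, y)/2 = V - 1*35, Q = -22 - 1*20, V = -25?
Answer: 1/9442 ≈ 0.00010591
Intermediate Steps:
Q = -42 (Q = -22 - 20 = -42)
T(R, y) = -120 (T(R, y) = 2*(-25 - 1*35) = 2*(-25 - 35) = 2*(-60) = -120)
1/(T(73, 18/(-22) - 21/Q) + 9562) = 1/(-120 + 9562) = 1/9442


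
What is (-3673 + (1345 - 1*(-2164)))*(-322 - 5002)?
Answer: 873136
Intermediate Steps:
(-3673 + (1345 - 1*(-2164)))*(-322 - 5002) = (-3673 + (1345 + 2164))*(-5324) = (-3673 + 3509)*(-5324) = -164*(-5324) = 873136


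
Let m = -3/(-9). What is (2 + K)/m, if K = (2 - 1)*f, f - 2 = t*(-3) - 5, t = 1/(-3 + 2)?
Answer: 6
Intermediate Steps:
t = -1 (t = 1/(-1) = -1)
m = 1/3 (m = -3*(-1/9) = 1/3 ≈ 0.33333)
f = 0 (f = 2 + (-1*(-3) - 5) = 2 + (3 - 5) = 2 - 2 = 0)
K = 0 (K = (2 - 1)*0 = 1*0 = 0)
(2 + K)/m = (2 + 0)/(1/3) = 2*3 = 6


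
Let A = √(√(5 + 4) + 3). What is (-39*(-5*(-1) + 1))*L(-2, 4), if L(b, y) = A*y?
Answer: -936*√6 ≈ -2292.7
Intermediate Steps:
A = √6 (A = √(√9 + 3) = √(3 + 3) = √6 ≈ 2.4495)
L(b, y) = y*√6 (L(b, y) = √6*y = y*√6)
(-39*(-5*(-1) + 1))*L(-2, 4) = (-39*(-5*(-1) + 1))*(4*√6) = (-39*(5 + 1))*(4*√6) = (-39*6)*(4*√6) = -936*√6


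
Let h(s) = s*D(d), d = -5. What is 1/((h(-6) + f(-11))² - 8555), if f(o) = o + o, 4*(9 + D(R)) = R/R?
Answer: -4/30499 ≈ -0.00013115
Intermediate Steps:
D(R) = -35/4 (D(R) = -9 + (R/R)/4 = -9 + (¼)*1 = -9 + ¼ = -35/4)
h(s) = -35*s/4 (h(s) = s*(-35/4) = -35*s/4)
f(o) = 2*o
1/((h(-6) + f(-11))² - 8555) = 1/((-35/4*(-6) + 2*(-11))² - 8555) = 1/((105/2 - 22)² - 8555) = 1/((61/2)² - 8555) = 1/(3721/4 - 8555) = 1/(-30499/4) = -4/30499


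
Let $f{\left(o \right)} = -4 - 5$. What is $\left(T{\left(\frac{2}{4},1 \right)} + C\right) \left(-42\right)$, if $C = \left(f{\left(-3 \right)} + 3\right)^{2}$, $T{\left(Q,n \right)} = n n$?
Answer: $-1554$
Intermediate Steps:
$T{\left(Q,n \right)} = n^{2}$
$f{\left(o \right)} = -9$ ($f{\left(o \right)} = -4 - 5 = -9$)
$C = 36$ ($C = \left(-9 + 3\right)^{2} = \left(-6\right)^{2} = 36$)
$\left(T{\left(\frac{2}{4},1 \right)} + C\right) \left(-42\right) = \left(1^{2} + 36\right) \left(-42\right) = \left(1 + 36\right) \left(-42\right) = 37 \left(-42\right) = -1554$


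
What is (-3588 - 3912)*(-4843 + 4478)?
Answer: 2737500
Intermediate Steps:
(-3588 - 3912)*(-4843 + 4478) = -7500*(-365) = 2737500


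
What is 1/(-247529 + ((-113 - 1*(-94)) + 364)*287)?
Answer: -1/148514 ≈ -6.7334e-6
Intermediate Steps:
1/(-247529 + ((-113 - 1*(-94)) + 364)*287) = 1/(-247529 + ((-113 + 94) + 364)*287) = 1/(-247529 + (-19 + 364)*287) = 1/(-247529 + 345*287) = 1/(-247529 + 99015) = 1/(-148514) = -1/148514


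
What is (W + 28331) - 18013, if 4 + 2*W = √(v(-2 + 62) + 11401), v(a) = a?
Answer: 10316 + √11461/2 ≈ 10370.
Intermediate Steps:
W = -2 + √11461/2 (W = -2 + √((-2 + 62) + 11401)/2 = -2 + √(60 + 11401)/2 = -2 + √11461/2 ≈ 51.528)
(W + 28331) - 18013 = ((-2 + √11461/2) + 28331) - 18013 = (28329 + √11461/2) - 18013 = 10316 + √11461/2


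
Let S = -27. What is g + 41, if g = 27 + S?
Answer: 41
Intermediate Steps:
g = 0 (g = 27 - 27 = 0)
g + 41 = 0 + 41 = 41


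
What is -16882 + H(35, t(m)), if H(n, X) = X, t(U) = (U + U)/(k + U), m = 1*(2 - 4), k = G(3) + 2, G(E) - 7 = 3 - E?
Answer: -118178/7 ≈ -16883.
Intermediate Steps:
G(E) = 10 - E (G(E) = 7 + (3 - E) = 10 - E)
k = 9 (k = (10 - 1*3) + 2 = (10 - 3) + 2 = 7 + 2 = 9)
m = -2 (m = 1*(-2) = -2)
t(U) = 2*U/(9 + U) (t(U) = (U + U)/(9 + U) = (2*U)/(9 + U) = 2*U/(9 + U))
-16882 + H(35, t(m)) = -16882 + 2*(-2)/(9 - 2) = -16882 + 2*(-2)/7 = -16882 + 2*(-2)*(⅐) = -16882 - 4/7 = -118178/7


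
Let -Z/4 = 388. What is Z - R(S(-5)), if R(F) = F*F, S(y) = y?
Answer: -1577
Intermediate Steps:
R(F) = F²
Z = -1552 (Z = -4*388 = -1552)
Z - R(S(-5)) = -1552 - 1*(-5)² = -1552 - 1*25 = -1552 - 25 = -1577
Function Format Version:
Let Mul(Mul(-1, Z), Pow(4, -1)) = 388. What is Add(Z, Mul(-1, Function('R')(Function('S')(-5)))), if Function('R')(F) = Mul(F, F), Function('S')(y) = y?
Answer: -1577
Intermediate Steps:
Function('R')(F) = Pow(F, 2)
Z = -1552 (Z = Mul(-4, 388) = -1552)
Add(Z, Mul(-1, Function('R')(Function('S')(-5)))) = Add(-1552, Mul(-1, Pow(-5, 2))) = Add(-1552, Mul(-1, 25)) = Add(-1552, -25) = -1577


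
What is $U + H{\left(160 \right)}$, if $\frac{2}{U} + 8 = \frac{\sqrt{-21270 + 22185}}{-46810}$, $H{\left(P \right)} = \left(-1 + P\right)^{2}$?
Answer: $\frac{709050557806537}{28047053897} + \frac{18724 \sqrt{915}}{28047053897} \approx 25281.0$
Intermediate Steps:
$U = \frac{2}{-8 - \frac{\sqrt{915}}{46810}}$ ($U = \frac{2}{-8 + \frac{\sqrt{-21270 + 22185}}{-46810}} = \frac{2}{-8 + \sqrt{915} \left(- \frac{1}{46810}\right)} = \frac{2}{-8 - \frac{\sqrt{915}}{46810}} \approx -0.24998$)
$U + H{\left(160 \right)} = \left(- \frac{7011763520}{28047053897} + \frac{18724 \sqrt{915}}{28047053897}\right) + \left(-1 + 160\right)^{2} = \left(- \frac{7011763520}{28047053897} + \frac{18724 \sqrt{915}}{28047053897}\right) + 159^{2} = \left(- \frac{7011763520}{28047053897} + \frac{18724 \sqrt{915}}{28047053897}\right) + 25281 = \frac{709050557806537}{28047053897} + \frac{18724 \sqrt{915}}{28047053897}$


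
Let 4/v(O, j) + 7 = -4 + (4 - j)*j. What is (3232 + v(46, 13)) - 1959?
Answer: 40735/32 ≈ 1273.0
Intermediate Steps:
v(O, j) = 4/(-11 + j*(4 - j)) (v(O, j) = 4/(-7 + (-4 + (4 - j)*j)) = 4/(-7 + (-4 + j*(4 - j))) = 4/(-11 + j*(4 - j)))
(3232 + v(46, 13)) - 1959 = (3232 - 4/(11 + 13**2 - 4*13)) - 1959 = (3232 - 4/(11 + 169 - 52)) - 1959 = (3232 - 4/128) - 1959 = (3232 - 4*1/128) - 1959 = (3232 - 1/32) - 1959 = 103423/32 - 1959 = 40735/32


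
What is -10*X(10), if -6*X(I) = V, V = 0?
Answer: 0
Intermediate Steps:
X(I) = 0 (X(I) = -⅙*0 = 0)
-10*X(10) = -10*0 = 0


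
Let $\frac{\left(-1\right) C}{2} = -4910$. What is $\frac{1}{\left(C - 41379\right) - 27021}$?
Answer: $- \frac{1}{58580} \approx -1.7071 \cdot 10^{-5}$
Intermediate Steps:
$C = 9820$ ($C = \left(-2\right) \left(-4910\right) = 9820$)
$\frac{1}{\left(C - 41379\right) - 27021} = \frac{1}{\left(9820 - 41379\right) - 27021} = \frac{1}{-31559 - 27021} = \frac{1}{-58580} = - \frac{1}{58580}$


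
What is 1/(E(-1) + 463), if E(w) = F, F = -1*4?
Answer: 1/459 ≈ 0.0021787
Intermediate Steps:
F = -4
E(w) = -4
1/(E(-1) + 463) = 1/(-4 + 463) = 1/459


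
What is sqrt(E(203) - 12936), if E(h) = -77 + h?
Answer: I*sqrt(12810) ≈ 113.18*I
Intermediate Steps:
sqrt(E(203) - 12936) = sqrt((-77 + 203) - 12936) = sqrt(126 - 12936) = sqrt(-12810) = I*sqrt(12810)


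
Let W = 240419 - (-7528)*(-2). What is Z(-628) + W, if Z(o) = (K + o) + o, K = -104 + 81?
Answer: 224084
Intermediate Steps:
K = -23
Z(o) = -23 + 2*o (Z(o) = (-23 + o) + o = -23 + 2*o)
W = 225363 (W = 240419 - 1*15056 = 240419 - 15056 = 225363)
Z(-628) + W = (-23 + 2*(-628)) + 225363 = (-23 - 1256) + 225363 = -1279 + 225363 = 224084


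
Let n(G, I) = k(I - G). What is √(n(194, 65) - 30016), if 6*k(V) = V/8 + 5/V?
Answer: I*√7992657379/516 ≈ 173.26*I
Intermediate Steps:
k(V) = V/48 + 5/(6*V) (k(V) = (V/8 + 5/V)/6 = (5/V + V/8)/6 = V/48 + 5/(6*V))
n(G, I) = (40 + (I - G)²)/(48*(I - G))
√(n(194, 65) - 30016) = √((-40 - (194 - 1*65)²)/(48*(194 - 1*65)) - 30016) = √((-40 - (194 - 65)²)/(48*(194 - 65)) - 30016) = √((1/48)*(-40 - 1*129²)/129 - 30016) = √((1/48)*(1/129)*(-40 - 1*16641) - 30016) = √((1/48)*(1/129)*(-40 - 16641) - 30016) = √((1/48)*(1/129)*(-16681) - 30016) = √(-16681/6192 - 30016) = √(-185875753/6192) = I*√7992657379/516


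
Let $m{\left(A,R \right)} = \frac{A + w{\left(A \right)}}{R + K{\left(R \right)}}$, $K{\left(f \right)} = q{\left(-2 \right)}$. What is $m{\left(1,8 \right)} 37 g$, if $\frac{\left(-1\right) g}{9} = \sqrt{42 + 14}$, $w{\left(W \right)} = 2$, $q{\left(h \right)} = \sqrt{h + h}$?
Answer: $\frac{999 \sqrt{14} \left(-4 + i\right)}{17} \approx -879.51 + 219.88 i$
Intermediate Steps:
$q{\left(h \right)} = \sqrt{2} \sqrt{h}$ ($q{\left(h \right)} = \sqrt{2 h} = \sqrt{2} \sqrt{h}$)
$g = - 18 \sqrt{14}$ ($g = - 9 \sqrt{42 + 14} = - 9 \sqrt{56} = - 9 \cdot 2 \sqrt{14} = - 18 \sqrt{14} \approx -67.35$)
$K{\left(f \right)} = 2 i$ ($K{\left(f \right)} = \sqrt{2} \sqrt{-2} = \sqrt{2} i \sqrt{2} = 2 i$)
$m{\left(A,R \right)} = \frac{2 + A}{R + 2 i}$ ($m{\left(A,R \right)} = \frac{A + 2}{R + 2 i} = \frac{2 + A}{R + 2 i}$)
$m{\left(1,8 \right)} 37 g = \frac{2 + 1}{8 + 2 i} 37 \left(- 18 \sqrt{14}\right) = \frac{8 - 2 i}{68} \cdot 3 \cdot 37 \left(- 18 \sqrt{14}\right) = \frac{3 \left(8 - 2 i\right)}{68} \cdot 37 \left(- 18 \sqrt{14}\right) = \frac{111 \left(8 - 2 i\right)}{68} \left(- 18 \sqrt{14}\right) = - \frac{999 \sqrt{14} \left(8 - 2 i\right)}{34}$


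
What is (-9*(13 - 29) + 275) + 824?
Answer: 1243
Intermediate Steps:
(-9*(13 - 29) + 275) + 824 = (-9*(-16) + 275) + 824 = (144 + 275) + 824 = 419 + 824 = 1243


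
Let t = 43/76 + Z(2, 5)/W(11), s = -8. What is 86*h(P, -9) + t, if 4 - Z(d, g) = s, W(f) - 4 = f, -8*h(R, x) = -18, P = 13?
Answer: 74049/380 ≈ 194.87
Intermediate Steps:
h(R, x) = 9/4 (h(R, x) = -⅛*(-18) = 9/4)
W(f) = 4 + f
Z(d, g) = 12 (Z(d, g) = 4 - 1*(-8) = 4 + 8 = 12)
t = 519/380 (t = 43/76 + 12/(4 + 11) = 43*(1/76) + 12/15 = 43/76 + 12*(1/15) = 43/76 + ⅘ = 519/380 ≈ 1.3658)
86*h(P, -9) + t = 86*(9/4) + 519/380 = 387/2 + 519/380 = 74049/380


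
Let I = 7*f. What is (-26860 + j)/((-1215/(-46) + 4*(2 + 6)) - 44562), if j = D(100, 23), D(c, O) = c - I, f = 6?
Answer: 1232892/2047165 ≈ 0.60224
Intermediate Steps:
I = 42 (I = 7*6 = 42)
D(c, O) = -42 + c (D(c, O) = c - 1*42 = c - 42 = -42 + c)
j = 58 (j = -42 + 100 = 58)
(-26860 + j)/((-1215/(-46) + 4*(2 + 6)) - 44562) = (-26860 + 58)/((-1215/(-46) + 4*(2 + 6)) - 44562) = -26802/((-1215*(-1)/46 + 4*8) - 44562) = -26802/((-27*(-45/46) + 32) - 44562) = -26802/((1215/46 + 32) - 44562) = -26802/(2687/46 - 44562) = -26802/(-2047165/46) = -26802*(-46/2047165) = 1232892/2047165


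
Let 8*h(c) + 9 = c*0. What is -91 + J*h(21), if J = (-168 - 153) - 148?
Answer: 3493/8 ≈ 436.63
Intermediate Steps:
h(c) = -9/8 (h(c) = -9/8 + (c*0)/8 = -9/8 + (1/8)*0 = -9/8 + 0 = -9/8)
J = -469 (J = -321 - 148 = -469)
-91 + J*h(21) = -91 - 469*(-9/8) = -91 + 4221/8 = 3493/8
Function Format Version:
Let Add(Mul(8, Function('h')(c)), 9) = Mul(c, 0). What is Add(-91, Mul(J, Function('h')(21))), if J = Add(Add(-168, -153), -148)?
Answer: Rational(3493, 8) ≈ 436.63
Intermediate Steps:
Function('h')(c) = Rational(-9, 8) (Function('h')(c) = Add(Rational(-9, 8), Mul(Rational(1, 8), Mul(c, 0))) = Add(Rational(-9, 8), Mul(Rational(1, 8), 0)) = Add(Rational(-9, 8), 0) = Rational(-9, 8))
J = -469 (J = Add(-321, -148) = -469)
Add(-91, Mul(J, Function('h')(21))) = Add(-91, Mul(-469, Rational(-9, 8))) = Add(-91, Rational(4221, 8)) = Rational(3493, 8)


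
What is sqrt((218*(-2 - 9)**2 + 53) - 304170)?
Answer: I*sqrt(277739) ≈ 527.01*I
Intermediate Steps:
sqrt((218*(-2 - 9)**2 + 53) - 304170) = sqrt((218*(-11)**2 + 53) - 304170) = sqrt((218*121 + 53) - 304170) = sqrt((26378 + 53) - 304170) = sqrt(26431 - 304170) = sqrt(-277739) = I*sqrt(277739)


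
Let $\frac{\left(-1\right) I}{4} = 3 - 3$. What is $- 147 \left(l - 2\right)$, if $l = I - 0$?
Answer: $294$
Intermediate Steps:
$I = 0$ ($I = - 4 \left(3 - 3\right) = \left(-4\right) 0 = 0$)
$l = 0$ ($l = 0 - 0 = 0 + 0 = 0$)
$- 147 \left(l - 2\right) = - 147 \left(0 - 2\right) = \left(-147\right) \left(-2\right) = 294$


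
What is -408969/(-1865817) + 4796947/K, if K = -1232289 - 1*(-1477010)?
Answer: 1005589840372/50733844673 ≈ 19.821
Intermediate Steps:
K = 244721 (K = -1232289 + 1477010 = 244721)
-408969/(-1865817) + 4796947/K = -408969/(-1865817) + 4796947/244721 = -408969*(-1/1865817) + 4796947*(1/244721) = 45441/207313 + 4796947/244721 = 1005589840372/50733844673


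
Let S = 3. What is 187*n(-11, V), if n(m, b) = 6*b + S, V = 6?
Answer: 7293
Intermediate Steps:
n(m, b) = 3 + 6*b (n(m, b) = 6*b + 3 = 3 + 6*b)
187*n(-11, V) = 187*(3 + 6*6) = 187*(3 + 36) = 187*39 = 7293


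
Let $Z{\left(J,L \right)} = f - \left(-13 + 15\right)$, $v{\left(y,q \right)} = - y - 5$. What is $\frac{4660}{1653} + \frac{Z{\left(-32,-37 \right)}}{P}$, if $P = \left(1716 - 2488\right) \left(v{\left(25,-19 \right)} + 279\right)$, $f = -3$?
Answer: $\frac{99532305}{35305876} \approx 2.8191$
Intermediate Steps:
$v{\left(y,q \right)} = -5 - y$
$Z{\left(J,L \right)} = -5$ ($Z{\left(J,L \right)} = -3 - \left(-13 + 15\right) = -3 - 2 = -5$)
$P = -192228$ ($P = \left(1716 - 2488\right) \left(\left(-5 - 25\right) + 279\right) = - 772 \left(\left(-5 - 25\right) + 279\right) = - 772 \left(-30 + 279\right) = \left(-772\right) 249 = -192228$)
$\frac{4660}{1653} + \frac{Z{\left(-32,-37 \right)}}{P} = \frac{4660}{1653} - \frac{5}{-192228} = 4660 \cdot \frac{1}{1653} - - \frac{5}{192228} = \frac{4660}{1653} + \frac{5}{192228} = \frac{99532305}{35305876}$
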